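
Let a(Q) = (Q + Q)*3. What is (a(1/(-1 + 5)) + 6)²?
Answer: 225/4 ≈ 56.250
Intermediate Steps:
a(Q) = 6*Q (a(Q) = (2*Q)*3 = 6*Q)
(a(1/(-1 + 5)) + 6)² = (6/(-1 + 5) + 6)² = (6/4 + 6)² = (6*(¼) + 6)² = (3/2 + 6)² = (15/2)² = 225/4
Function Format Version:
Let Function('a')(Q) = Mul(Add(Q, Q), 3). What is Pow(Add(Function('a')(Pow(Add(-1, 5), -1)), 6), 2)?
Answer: Rational(225, 4) ≈ 56.250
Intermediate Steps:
Function('a')(Q) = Mul(6, Q) (Function('a')(Q) = Mul(Mul(2, Q), 3) = Mul(6, Q))
Pow(Add(Function('a')(Pow(Add(-1, 5), -1)), 6), 2) = Pow(Add(Mul(6, Pow(Add(-1, 5), -1)), 6), 2) = Pow(Add(Mul(6, Pow(4, -1)), 6), 2) = Pow(Add(Mul(6, Rational(1, 4)), 6), 2) = Pow(Add(Rational(3, 2), 6), 2) = Pow(Rational(15, 2), 2) = Rational(225, 4)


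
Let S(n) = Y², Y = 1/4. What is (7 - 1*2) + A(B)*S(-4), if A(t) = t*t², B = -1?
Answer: 79/16 ≈ 4.9375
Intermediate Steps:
Y = ¼ ≈ 0.25000
S(n) = 1/16 (S(n) = (¼)² = 1/16)
A(t) = t³
(7 - 1*2) + A(B)*S(-4) = (7 - 1*2) + (-1)³*(1/16) = (7 - 2) - 1*1/16 = 5 - 1/16 = 79/16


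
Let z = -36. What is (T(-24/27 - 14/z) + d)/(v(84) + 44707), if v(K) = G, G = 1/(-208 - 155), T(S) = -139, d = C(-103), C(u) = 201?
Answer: 11253/8114320 ≈ 0.0013868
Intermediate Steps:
d = 201
G = -1/363 (G = 1/(-363) = -1/363 ≈ -0.0027548)
v(K) = -1/363
(T(-24/27 - 14/z) + d)/(v(84) + 44707) = (-139 + 201)/(-1/363 + 44707) = 62/(16228640/363) = 62*(363/16228640) = 11253/8114320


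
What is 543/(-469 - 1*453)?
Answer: -543/922 ≈ -0.58894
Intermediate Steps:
543/(-469 - 1*453) = 543/(-469 - 453) = 543/(-922) = 543*(-1/922) = -543/922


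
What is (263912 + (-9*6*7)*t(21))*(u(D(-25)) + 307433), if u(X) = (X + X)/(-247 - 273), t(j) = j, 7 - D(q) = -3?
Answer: 1023032983659/13 ≈ 7.8695e+10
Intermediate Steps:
D(q) = 10 (D(q) = 7 - 1*(-3) = 7 + 3 = 10)
u(X) = -X/260 (u(X) = (2*X)/(-520) = (2*X)*(-1/520) = -X/260)
(263912 + (-9*6*7)*t(21))*(u(D(-25)) + 307433) = (263912 + (-9*6*7)*21)*(-1/260*10 + 307433) = (263912 - 54*7*21)*(-1/26 + 307433) = (263912 - 378*21)*(7993257/26) = (263912 - 7938)*(7993257/26) = 255974*(7993257/26) = 1023032983659/13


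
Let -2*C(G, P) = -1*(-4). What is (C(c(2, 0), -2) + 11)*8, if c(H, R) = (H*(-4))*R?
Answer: 72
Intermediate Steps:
c(H, R) = -4*H*R (c(H, R) = (-4*H)*R = -4*H*R)
C(G, P) = -2 (C(G, P) = -(-1)*(-4)/2 = -1/2*4 = -2)
(C(c(2, 0), -2) + 11)*8 = (-2 + 11)*8 = 9*8 = 72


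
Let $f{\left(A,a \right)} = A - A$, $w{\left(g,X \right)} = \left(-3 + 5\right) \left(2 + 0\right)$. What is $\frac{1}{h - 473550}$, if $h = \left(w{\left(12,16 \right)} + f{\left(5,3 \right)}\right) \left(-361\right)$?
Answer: $- \frac{1}{474994} \approx -2.1053 \cdot 10^{-6}$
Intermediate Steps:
$w{\left(g,X \right)} = 4$ ($w{\left(g,X \right)} = 2 \cdot 2 = 4$)
$f{\left(A,a \right)} = 0$
$h = -1444$ ($h = \left(4 + 0\right) \left(-361\right) = 4 \left(-361\right) = -1444$)
$\frac{1}{h - 473550} = \frac{1}{-1444 - 473550} = \frac{1}{-474994} = - \frac{1}{474994}$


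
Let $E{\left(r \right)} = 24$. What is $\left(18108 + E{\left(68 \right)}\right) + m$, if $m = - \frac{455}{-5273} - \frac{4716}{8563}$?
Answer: $\frac{818687766965}{45152699} \approx 18132.0$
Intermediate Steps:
$m = - \frac{20971303}{45152699}$ ($m = \left(-455\right) \left(- \frac{1}{5273}\right) - \frac{4716}{8563} = \frac{455}{5273} - \frac{4716}{8563} = - \frac{20971303}{45152699} \approx -0.46445$)
$\left(18108 + E{\left(68 \right)}\right) + m = \left(18108 + 24\right) - \frac{20971303}{45152699} = 18132 - \frac{20971303}{45152699} = \frac{818687766965}{45152699}$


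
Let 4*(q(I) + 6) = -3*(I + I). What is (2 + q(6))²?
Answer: 169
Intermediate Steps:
q(I) = -6 - 3*I/2 (q(I) = -6 + (-3*(I + I))/4 = -6 + (-6*I)/4 = -6 - 3*I/2)
(2 + q(6))² = (2 + (-6 - 3/2*6))² = (2 + (-6 - 9))² = (2 - 15)² = (-13)² = 169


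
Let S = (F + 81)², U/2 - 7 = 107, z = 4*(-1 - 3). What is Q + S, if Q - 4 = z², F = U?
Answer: 95741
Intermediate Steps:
z = -16 (z = 4*(-4) = -16)
U = 228 (U = 14 + 2*107 = 14 + 214 = 228)
F = 228
Q = 260 (Q = 4 + (-16)² = 4 + 256 = 260)
S = 95481 (S = (228 + 81)² = 309² = 95481)
Q + S = 260 + 95481 = 95741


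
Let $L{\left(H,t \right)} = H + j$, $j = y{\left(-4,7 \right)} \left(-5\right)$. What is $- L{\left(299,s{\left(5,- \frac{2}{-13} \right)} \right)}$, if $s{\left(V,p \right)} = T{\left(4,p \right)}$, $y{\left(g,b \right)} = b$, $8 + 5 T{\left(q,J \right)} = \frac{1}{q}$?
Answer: $-264$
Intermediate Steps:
$T{\left(q,J \right)} = - \frac{8}{5} + \frac{1}{5 q}$
$s{\left(V,p \right)} = - \frac{31}{20}$ ($s{\left(V,p \right)} = \frac{1 - 32}{5 \cdot 4} = \frac{1}{5} \cdot \frac{1}{4} \left(1 - 32\right) = \frac{1}{5} \cdot \frac{1}{4} \left(-31\right) = - \frac{31}{20}$)
$j = -35$ ($j = 7 \left(-5\right) = -35$)
$L{\left(H,t \right)} = -35 + H$ ($L{\left(H,t \right)} = H - 35 = -35 + H$)
$- L{\left(299,s{\left(5,- \frac{2}{-13} \right)} \right)} = - (-35 + 299) = \left(-1\right) 264 = -264$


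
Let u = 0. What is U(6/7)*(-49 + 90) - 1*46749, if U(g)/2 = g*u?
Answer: -46749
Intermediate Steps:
U(g) = 0 (U(g) = 2*(g*0) = 2*0 = 0)
U(6/7)*(-49 + 90) - 1*46749 = 0*(-49 + 90) - 1*46749 = 0*41 - 46749 = 0 - 46749 = -46749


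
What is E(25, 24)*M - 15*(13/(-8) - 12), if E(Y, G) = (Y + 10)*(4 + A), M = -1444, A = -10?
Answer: 2427555/8 ≈ 3.0344e+5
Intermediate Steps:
E(Y, G) = -60 - 6*Y (E(Y, G) = (Y + 10)*(4 - 10) = (10 + Y)*(-6) = -60 - 6*Y)
E(25, 24)*M - 15*(13/(-8) - 12) = (-60 - 6*25)*(-1444) - 15*(13/(-8) - 12) = (-60 - 150)*(-1444) - 15*(13*(-1/8) - 12) = -210*(-1444) - 15*(-13/8 - 12) = 303240 - 15*(-109/8) = 303240 + 1635/8 = 2427555/8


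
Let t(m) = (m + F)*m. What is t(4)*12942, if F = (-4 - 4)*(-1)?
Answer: 621216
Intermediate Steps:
F = 8 (F = -8*(-1) = 8)
t(m) = m*(8 + m) (t(m) = (m + 8)*m = (8 + m)*m = m*(8 + m))
t(4)*12942 = (4*(8 + 4))*12942 = (4*12)*12942 = 48*12942 = 621216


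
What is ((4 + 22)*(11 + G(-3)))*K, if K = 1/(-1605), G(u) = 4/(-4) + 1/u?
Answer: -754/4815 ≈ -0.15659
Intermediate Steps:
G(u) = -1 + 1/u (G(u) = 4*(-1/4) + 1/u = -1 + 1/u)
K = -1/1605 ≈ -0.00062305
((4 + 22)*(11 + G(-3)))*K = ((4 + 22)*(11 + (1 - 1*(-3))/(-3)))*(-1/1605) = (26*(11 - (1 + 3)/3))*(-1/1605) = (26*(11 - 1/3*4))*(-1/1605) = (26*(11 - 4/3))*(-1/1605) = (26*(29/3))*(-1/1605) = (754/3)*(-1/1605) = -754/4815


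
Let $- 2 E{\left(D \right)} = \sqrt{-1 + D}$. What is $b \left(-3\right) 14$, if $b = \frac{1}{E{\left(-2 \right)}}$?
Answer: $- 28 i \sqrt{3} \approx - 48.497 i$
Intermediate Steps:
$E{\left(D \right)} = - \frac{\sqrt{-1 + D}}{2}$
$b = \frac{2 i \sqrt{3}}{3}$ ($b = \frac{1}{\left(- \frac{1}{2}\right) \sqrt{-1 - 2}} = \frac{1}{\left(- \frac{1}{2}\right) \sqrt{-3}} = \frac{1}{\left(- \frac{1}{2}\right) i \sqrt{3}} = \frac{2 i \sqrt{3}}{3} \approx 1.1547 i$)
$b \left(-3\right) 14 = \frac{2 i \sqrt{3}}{3} \left(-3\right) 14 = - 2 i \sqrt{3} \cdot 14 = - 28 i \sqrt{3}$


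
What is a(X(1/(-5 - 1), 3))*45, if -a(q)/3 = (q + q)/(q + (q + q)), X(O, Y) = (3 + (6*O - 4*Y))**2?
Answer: -90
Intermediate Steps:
X(O, Y) = (3 - 4*Y + 6*O)**2 (X(O, Y) = (3 + (-4*Y + 6*O))**2 = (3 - 4*Y + 6*O)**2)
a(q) = -2 (a(q) = -3*(q + q)/(q + (q + q)) = -3*2*q/(q + 2*q) = -3*2*q/(3*q) = -3*2*q*1/(3*q) = -3*2/3 = -2)
a(X(1/(-5 - 1), 3))*45 = -2*45 = -90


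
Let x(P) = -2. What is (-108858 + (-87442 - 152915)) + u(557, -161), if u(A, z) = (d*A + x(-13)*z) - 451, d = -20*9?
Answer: -449604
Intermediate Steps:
d = -180
u(A, z) = -451 - 180*A - 2*z (u(A, z) = (-180*A - 2*z) - 451 = -451 - 180*A - 2*z)
(-108858 + (-87442 - 152915)) + u(557, -161) = (-108858 + (-87442 - 152915)) + (-451 - 180*557 - 2*(-161)) = (-108858 - 240357) + (-451 - 100260 + 322) = -349215 - 100389 = -449604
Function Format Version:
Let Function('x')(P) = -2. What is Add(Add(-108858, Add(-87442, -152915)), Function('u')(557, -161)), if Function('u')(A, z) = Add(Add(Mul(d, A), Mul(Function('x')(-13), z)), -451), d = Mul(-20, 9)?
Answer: -449604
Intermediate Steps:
d = -180
Function('u')(A, z) = Add(-451, Mul(-180, A), Mul(-2, z)) (Function('u')(A, z) = Add(Add(Mul(-180, A), Mul(-2, z)), -451) = Add(-451, Mul(-180, A), Mul(-2, z)))
Add(Add(-108858, Add(-87442, -152915)), Function('u')(557, -161)) = Add(Add(-108858, Add(-87442, -152915)), Add(-451, Mul(-180, 557), Mul(-2, -161))) = Add(Add(-108858, -240357), Add(-451, -100260, 322)) = Add(-349215, -100389) = -449604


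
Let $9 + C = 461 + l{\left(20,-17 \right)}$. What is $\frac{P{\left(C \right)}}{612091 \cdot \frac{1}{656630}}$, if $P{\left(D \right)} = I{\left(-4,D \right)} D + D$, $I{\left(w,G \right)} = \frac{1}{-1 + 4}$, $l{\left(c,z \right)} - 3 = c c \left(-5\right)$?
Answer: $- \frac{1352657800}{612091} \approx -2209.9$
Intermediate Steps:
$l{\left(c,z \right)} = 3 - 5 c^{2}$ ($l{\left(c,z \right)} = 3 + c c \left(-5\right) = 3 + c^{2} \left(-5\right) = 3 - 5 c^{2}$)
$I{\left(w,G \right)} = \frac{1}{3}$
$C = -1545$ ($C = -9 + \left(461 + \left(3 - 5 \cdot 20^{2}\right)\right) = -9 + \left(461 + \left(3 - 2000\right)\right) = -9 + \left(461 - 1997\right) = -9 - 1536 = -1545$)
$P{\left(D \right)} = \frac{4 D}{3}$ ($P{\left(D \right)} = \frac{D}{3} + D = \frac{4 D}{3}$)
$\frac{P{\left(C \right)}}{612091 \cdot \frac{1}{656630}} = \frac{\frac{4}{3} \left(-1545\right)}{612091 \cdot \frac{1}{656630}} = - \frac{2060}{612091 \cdot \frac{1}{656630}} = - \frac{2060}{\frac{612091}{656630}} = \left(-2060\right) \frac{656630}{612091} = - \frac{1352657800}{612091}$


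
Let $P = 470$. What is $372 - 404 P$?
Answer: $-189508$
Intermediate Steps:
$372 - 404 P = 372 - 189880 = -189508$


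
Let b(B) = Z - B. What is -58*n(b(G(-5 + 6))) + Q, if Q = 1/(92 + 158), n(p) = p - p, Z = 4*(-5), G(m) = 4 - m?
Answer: 1/250 ≈ 0.0040000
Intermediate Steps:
Z = -20
b(B) = -20 - B
n(p) = 0
Q = 1/250 ≈ 0.0040000
-58*n(b(G(-5 + 6))) + Q = -58*0 + 1/250 = 0 + 1/250 = 1/250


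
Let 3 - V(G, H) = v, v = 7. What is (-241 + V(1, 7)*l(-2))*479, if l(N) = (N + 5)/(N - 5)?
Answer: -802325/7 ≈ -1.1462e+5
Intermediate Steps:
l(N) = (5 + N)/(-5 + N)
V(G, H) = -4 (V(G, H) = 3 - 1*7 = 3 - 7 = -4)
(-241 + V(1, 7)*l(-2))*479 = (-241 - 4*(5 - 2)/(-5 - 2))*479 = (-241 - 4*3/(-7))*479 = (-241 - (-4)*3/7)*479 = (-241 - 4*(-3/7))*479 = (-241 + 12/7)*479 = -1675/7*479 = -802325/7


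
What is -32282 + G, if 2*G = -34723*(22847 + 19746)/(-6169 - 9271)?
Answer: 482088579/30880 ≈ 15612.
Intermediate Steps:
G = 1478956739/30880 (G = (-34723*(22847 + 19746)/(-6169 - 9271))/2 = (-34723/((-15440/42593)))/2 = (-34723/((-15440*1/42593)))/2 = (-34723/(-15440/42593))/2 = (-34723*(-42593/15440))/2 = (1/2)*(1478956739/15440) = 1478956739/30880 ≈ 47894.)
-32282 + G = -32282 + 1478956739/30880 = 482088579/30880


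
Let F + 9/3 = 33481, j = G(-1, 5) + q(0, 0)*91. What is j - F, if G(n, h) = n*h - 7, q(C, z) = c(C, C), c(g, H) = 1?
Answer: -33399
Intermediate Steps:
q(C, z) = 1
G(n, h) = -7 + h*n (G(n, h) = h*n - 7 = -7 + h*n)
j = 79 (j = (-7 + 5*(-1)) + 1*91 = (-7 - 5) + 91 = -12 + 91 = 79)
F = 33478 (F = -3 + 33481 = 33478)
j - F = 79 - 1*33478 = 79 - 33478 = -33399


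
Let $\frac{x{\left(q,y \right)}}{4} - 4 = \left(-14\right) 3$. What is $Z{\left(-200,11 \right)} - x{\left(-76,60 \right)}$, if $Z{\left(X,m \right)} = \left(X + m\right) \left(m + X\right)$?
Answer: $35873$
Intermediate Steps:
$x{\left(q,y \right)} = -152$ ($x{\left(q,y \right)} = 16 + 4 \left(\left(-14\right) 3\right) = 16 + 4 \left(-42\right) = 16 - 168 = -152$)
$Z{\left(X,m \right)} = \left(X + m\right)^{2}$ ($Z{\left(X,m \right)} = \left(X + m\right) \left(X + m\right) = \left(X + m\right)^{2}$)
$Z{\left(-200,11 \right)} - x{\left(-76,60 \right)} = \left(-200 + 11\right)^{2} - -152 = \left(-189\right)^{2} + 152 = 35721 + 152 = 35873$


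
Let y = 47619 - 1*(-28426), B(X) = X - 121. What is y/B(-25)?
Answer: -76045/146 ≈ -520.86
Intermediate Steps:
B(X) = -121 + X
y = 76045 (y = 47619 + 28426 = 76045)
y/B(-25) = 76045/(-121 - 25) = 76045/(-146) = 76045*(-1/146) = -76045/146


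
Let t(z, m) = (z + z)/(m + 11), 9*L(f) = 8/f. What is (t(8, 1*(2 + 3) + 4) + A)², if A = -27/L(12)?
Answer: 13227769/100 ≈ 1.3228e+5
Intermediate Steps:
L(f) = 8/(9*f) (L(f) = (8/f)/9 = 8/(9*f))
t(z, m) = 2*z/(11 + m) (t(z, m) = (2*z)/(11 + m) = 2*z/(11 + m))
A = -729/2 (A = -27/((8/9)/12) = -27/((8/9)*(1/12)) = -27/2/27 = -27*27/2 = -729/2 ≈ -364.50)
(t(8, 1*(2 + 3) + 4) + A)² = (2*8/(11 + (1*(2 + 3) + 4)) - 729/2)² = (2*8/(11 + (1*5 + 4)) - 729/2)² = (2*8/(11 + (5 + 4)) - 729/2)² = (2*8/(11 + 9) - 729/2)² = (2*8/20 - 729/2)² = (2*8*(1/20) - 729/2)² = (⅘ - 729/2)² = (-3637/10)² = 13227769/100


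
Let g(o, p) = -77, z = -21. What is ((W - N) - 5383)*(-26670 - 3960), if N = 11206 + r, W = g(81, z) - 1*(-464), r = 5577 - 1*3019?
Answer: 574618800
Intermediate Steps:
r = 2558 (r = 5577 - 3019 = 2558)
W = 387 (W = -77 - 1*(-464) = -77 + 464 = 387)
N = 13764 (N = 11206 + 2558 = 13764)
((W - N) - 5383)*(-26670 - 3960) = ((387 - 1*13764) - 5383)*(-26670 - 3960) = ((387 - 13764) - 5383)*(-30630) = (-13377 - 5383)*(-30630) = -18760*(-30630) = 574618800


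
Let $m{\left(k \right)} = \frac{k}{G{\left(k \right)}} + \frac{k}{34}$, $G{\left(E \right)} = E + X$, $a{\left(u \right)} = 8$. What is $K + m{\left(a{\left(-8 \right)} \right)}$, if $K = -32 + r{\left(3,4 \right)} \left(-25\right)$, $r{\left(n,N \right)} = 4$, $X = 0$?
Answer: $- \frac{2223}{17} \approx -130.76$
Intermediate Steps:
$G{\left(E \right)} = E$ ($G{\left(E \right)} = E + 0 = E$)
$m{\left(k \right)} = 1 + \frac{k}{34}$ ($m{\left(k \right)} = \frac{k}{k} + \frac{k}{34} = 1 + k \frac{1}{34} = 1 + \frac{k}{34}$)
$K = -132$ ($K = -32 + 4 \left(-25\right) = -32 - 100 = -132$)
$K + m{\left(a{\left(-8 \right)} \right)} = -132 + \left(1 + \frac{1}{34} \cdot 8\right) = -132 + \left(1 + \frac{4}{17}\right) = -132 + \frac{21}{17} = - \frac{2223}{17}$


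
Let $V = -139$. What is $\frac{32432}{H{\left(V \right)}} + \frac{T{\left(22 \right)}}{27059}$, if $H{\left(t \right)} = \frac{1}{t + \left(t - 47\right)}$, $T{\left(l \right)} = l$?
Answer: $- \frac{285212683578}{27059} \approx -1.054 \cdot 10^{7}$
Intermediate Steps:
$H{\left(t \right)} = \frac{1}{-47 + 2 t}$ ($H{\left(t \right)} = \frac{1}{t + \left(t - 47\right)} = \frac{1}{t + \left(-47 + t\right)} = \frac{1}{-47 + 2 t}$)
$\frac{32432}{H{\left(V \right)}} + \frac{T{\left(22 \right)}}{27059} = \frac{32432}{\frac{1}{-47 + 2 \left(-139\right)}} + \frac{22}{27059} = \frac{32432}{\frac{1}{-47 - 278}} + 22 \cdot \frac{1}{27059} = \frac{32432}{\frac{1}{-325}} + \frac{22}{27059} = \frac{32432}{- \frac{1}{325}} + \frac{22}{27059} = 32432 \left(-325\right) + \frac{22}{27059} = -10540400 + \frac{22}{27059} = - \frac{285212683578}{27059}$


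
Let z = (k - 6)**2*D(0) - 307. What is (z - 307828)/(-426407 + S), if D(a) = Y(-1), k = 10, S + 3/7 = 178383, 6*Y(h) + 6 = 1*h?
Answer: 6471227/5208513 ≈ 1.2424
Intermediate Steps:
Y(h) = -1 + h/6 (Y(h) = -1 + (1*h)/6 = -1 + h/6)
S = 1248678/7 (S = -3/7 + 178383 = 1248678/7 ≈ 1.7838e+5)
D(a) = -7/6 (D(a) = -1 + (1/6)*(-1) = -1 - 1/6 = -7/6)
z = -977/3 (z = (10 - 6)**2*(-7/6) - 307 = 4**2*(-7/6) - 307 = 16*(-7/6) - 307 = -56/3 - 307 = -977/3 ≈ -325.67)
(z - 307828)/(-426407 + S) = (-977/3 - 307828)/(-426407 + 1248678/7) = -924461/(3*(-1736171/7)) = -924461/3*(-7/1736171) = 6471227/5208513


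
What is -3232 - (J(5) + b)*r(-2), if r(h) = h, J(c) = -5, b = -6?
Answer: -3254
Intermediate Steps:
-3232 - (J(5) + b)*r(-2) = -3232 - (-5 - 6)*(-2) = -3232 - (-11)*(-2) = -3232 - 1*22 = -3232 - 22 = -3254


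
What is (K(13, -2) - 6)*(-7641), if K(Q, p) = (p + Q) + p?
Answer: -22923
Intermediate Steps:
K(Q, p) = Q + 2*p (K(Q, p) = (Q + p) + p = Q + 2*p)
(K(13, -2) - 6)*(-7641) = ((13 + 2*(-2)) - 6)*(-7641) = ((13 - 4) - 6)*(-7641) = (9 - 6)*(-7641) = 3*(-7641) = -22923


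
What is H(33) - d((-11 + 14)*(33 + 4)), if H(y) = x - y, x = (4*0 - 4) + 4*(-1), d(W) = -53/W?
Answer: -4498/111 ≈ -40.523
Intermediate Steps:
x = -8 (x = (0 - 4) - 4 = -4 - 4 = -8)
H(y) = -8 - y
H(33) - d((-11 + 14)*(33 + 4)) = (-8 - 1*33) - (-53)/((-11 + 14)*(33 + 4)) = (-8 - 33) - (-53)/(3*37) = -41 - (-53)/111 = -41 - 1*(-53/111) = -41 + 53/111 = -4498/111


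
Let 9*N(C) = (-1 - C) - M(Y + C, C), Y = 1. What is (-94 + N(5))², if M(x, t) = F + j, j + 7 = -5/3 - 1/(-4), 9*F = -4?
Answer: 921304609/104976 ≈ 8776.3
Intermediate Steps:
F = -4/9 (F = (⅑)*(-4) = -4/9 ≈ -0.44444)
j = -101/12 (j = -7 + (-5/3 - 1/(-4)) = -7 + (-5*⅓ - 1*(-¼)) = -7 + (-5/3 + ¼) = -7 - 17/12 = -101/12 ≈ -8.4167)
M(x, t) = -319/36 (M(x, t) = -4/9 - 101/12 = -319/36)
N(C) = 283/324 - C/9 (N(C) = ((-1 - C) - 1*(-319/36))/9 = ((-1 - C) + 319/36)/9 = (283/36 - C)/9 = 283/324 - C/9)
(-94 + N(5))² = (-94 + (283/324 - ⅑*5))² = (-94 + (283/324 - 5/9))² = (-94 + 103/324)² = (-30353/324)² = 921304609/104976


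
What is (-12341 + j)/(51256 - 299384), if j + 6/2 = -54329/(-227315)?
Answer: 255083821/5127565120 ≈ 0.049748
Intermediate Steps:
j = -57056/20665 (j = -3 - 54329/(-227315) = -3 - 54329*(-1/227315) = -3 + 4939/20665 = -57056/20665 ≈ -2.7610)
(-12341 + j)/(51256 - 299384) = (-12341 - 57056/20665)/(51256 - 299384) = -255083821/20665/(-248128) = -255083821/20665*(-1/248128) = 255083821/5127565120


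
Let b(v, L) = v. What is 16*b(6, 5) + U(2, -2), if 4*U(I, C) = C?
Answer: 191/2 ≈ 95.500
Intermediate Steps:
U(I, C) = C/4
16*b(6, 5) + U(2, -2) = 16*6 + (¼)*(-2) = 96 - ½ = 191/2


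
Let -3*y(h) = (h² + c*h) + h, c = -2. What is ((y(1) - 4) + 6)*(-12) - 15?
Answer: -39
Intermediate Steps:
y(h) = -h²/3 + h/3 (y(h) = -((h² - 2*h) + h)/3 = -(h² - h)/3 = -h²/3 + h/3)
((y(1) - 4) + 6)*(-12) - 15 = (((⅓)*1*(1 - 1*1) - 4) + 6)*(-12) - 15 = (((⅓)*1*(1 - 1) - 4) + 6)*(-12) - 15 = (((⅓)*1*0 - 4) + 6)*(-12) - 15 = ((0 - 4) + 6)*(-12) - 15 = (-4 + 6)*(-12) - 15 = 2*(-12) - 15 = -24 - 15 = -39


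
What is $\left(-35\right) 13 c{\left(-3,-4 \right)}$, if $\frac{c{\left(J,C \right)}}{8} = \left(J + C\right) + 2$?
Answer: $18200$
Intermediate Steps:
$c{\left(J,C \right)} = 16 + 8 C + 8 J$ ($c{\left(J,C \right)} = 8 \left(\left(J + C\right) + 2\right) = 8 \left(\left(C + J\right) + 2\right) = 8 \left(2 + C + J\right) = 16 + 8 C + 8 J$)
$\left(-35\right) 13 c{\left(-3,-4 \right)} = \left(-35\right) 13 \left(16 + 8 \left(-4\right) + 8 \left(-3\right)\right) = - 455 \left(16 - 32 - 24\right) = \left(-455\right) \left(-40\right) = 18200$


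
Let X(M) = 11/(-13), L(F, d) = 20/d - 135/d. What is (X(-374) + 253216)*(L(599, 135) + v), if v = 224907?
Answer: 19989325361402/351 ≈ 5.6950e+10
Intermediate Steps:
L(F, d) = -115/d
X(M) = -11/13 (X(M) = 11*(-1/13) = -11/13)
(X(-374) + 253216)*(L(599, 135) + v) = (-11/13 + 253216)*(-115/135 + 224907) = 3291797*(-115*1/135 + 224907)/13 = 3291797*(-23/27 + 224907)/13 = (3291797/13)*(6072466/27) = 19989325361402/351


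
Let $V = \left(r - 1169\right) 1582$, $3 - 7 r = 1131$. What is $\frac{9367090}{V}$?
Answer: $- \frac{4683545}{1052143} \approx -4.4514$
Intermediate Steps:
$r = - \frac{1128}{7}$ ($r = \frac{3}{7} - \frac{1131}{7} = - \frac{1128}{7} \approx -161.14$)
$V = -2104286$ ($V = \left(- \frac{1128}{7} - 1169\right) 1582 = \left(- \frac{9311}{7}\right) 1582 = -2104286$)
$\frac{9367090}{V} = \frac{9367090}{-2104286} = 9367090 \left(- \frac{1}{2104286}\right) = - \frac{4683545}{1052143}$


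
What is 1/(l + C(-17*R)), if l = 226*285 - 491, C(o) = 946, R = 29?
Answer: 1/64865 ≈ 1.5417e-5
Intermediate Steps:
l = 63919 (l = 64410 - 491 = 63919)
1/(l + C(-17*R)) = 1/(63919 + 946) = 1/64865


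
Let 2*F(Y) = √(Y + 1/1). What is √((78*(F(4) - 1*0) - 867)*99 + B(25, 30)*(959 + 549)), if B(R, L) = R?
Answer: √(-48133 + 3861*√5) ≈ 198.74*I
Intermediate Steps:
F(Y) = √(1 + Y)/2 (F(Y) = √(Y + 1/1)/2 = √(Y + 1)/2 = √(1 + Y)/2)
√((78*(F(4) - 1*0) - 867)*99 + B(25, 30)*(959 + 549)) = √((78*(√(1 + 4)/2 - 1*0) - 867)*99 + 25*(959 + 549)) = √((78*(√5/2 + 0) - 867)*99 + 25*1508) = √((78*(√5/2) - 867)*99 + 37700) = √((39*√5 - 867)*99 + 37700) = √((-867 + 39*√5)*99 + 37700) = √((-85833 + 3861*√5) + 37700) = √(-48133 + 3861*√5)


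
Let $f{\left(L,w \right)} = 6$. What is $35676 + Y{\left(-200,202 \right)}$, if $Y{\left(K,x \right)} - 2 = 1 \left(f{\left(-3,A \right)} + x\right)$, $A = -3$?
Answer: $35886$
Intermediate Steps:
$Y{\left(K,x \right)} = 8 + x$ ($Y{\left(K,x \right)} = 2 + 1 \left(6 + x\right) = 2 + \left(6 + x\right) = 8 + x$)
$35676 + Y{\left(-200,202 \right)} = 35676 + \left(8 + 202\right) = 35676 + 210 = 35886$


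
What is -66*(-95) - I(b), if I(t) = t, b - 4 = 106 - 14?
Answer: 6174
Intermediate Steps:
b = 96 (b = 4 + (106 - 14) = 4 + 92 = 96)
-66*(-95) - I(b) = -66*(-95) - 1*96 = 6270 - 96 = 6174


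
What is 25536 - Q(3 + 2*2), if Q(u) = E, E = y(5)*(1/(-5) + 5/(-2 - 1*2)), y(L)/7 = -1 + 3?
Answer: 255563/10 ≈ 25556.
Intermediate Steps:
y(L) = 14 (y(L) = 7*(-1 + 3) = 7*2 = 14)
E = -203/10 (E = 14*(1/(-5) + 5/(-2 - 1*2)) = 14*(1*(-1/5) + 5/(-2 - 2)) = 14*(-1/5 + 5/(-4)) = 14*(-1/5 + 5*(-1/4)) = 14*(-1/5 - 5/4) = 14*(-29/20) = -203/10 ≈ -20.300)
Q(u) = -203/10
25536 - Q(3 + 2*2) = 25536 - 1*(-203/10) = 25536 + 203/10 = 255563/10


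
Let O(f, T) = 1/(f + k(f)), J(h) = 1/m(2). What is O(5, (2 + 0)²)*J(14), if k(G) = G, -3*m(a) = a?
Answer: -3/20 ≈ -0.15000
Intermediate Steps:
m(a) = -a/3
J(h) = -3/2 (J(h) = 1/(-⅓*2) = 1/(-⅔) = -3/2)
O(f, T) = 1/(2*f) (O(f, T) = 1/(f + f) = 1/(2*f))
O(5, (2 + 0)²)*J(14) = ((½)/5)*(-3/2) = ((½)*(⅕))*(-3/2) = (⅒)*(-3/2) = -3/20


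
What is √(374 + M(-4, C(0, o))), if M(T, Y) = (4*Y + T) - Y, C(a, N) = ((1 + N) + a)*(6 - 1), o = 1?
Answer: 20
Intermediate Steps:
C(a, N) = 5 + 5*N + 5*a (C(a, N) = (1 + N + a)*5 = 5 + 5*N + 5*a)
M(T, Y) = T + 3*Y (M(T, Y) = (T + 4*Y) - Y = T + 3*Y)
√(374 + M(-4, C(0, o))) = √(374 + (-4 + 3*(5 + 5*1 + 5*0))) = √(374 + (-4 + 3*(5 + 5 + 0))) = √(374 + (-4 + 3*10)) = √(374 + (-4 + 30)) = √(374 + 26) = √400 = 20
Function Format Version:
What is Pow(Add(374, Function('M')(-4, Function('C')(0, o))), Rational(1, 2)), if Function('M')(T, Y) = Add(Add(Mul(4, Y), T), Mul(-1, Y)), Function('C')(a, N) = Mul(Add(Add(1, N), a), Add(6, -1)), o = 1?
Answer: 20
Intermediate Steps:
Function('C')(a, N) = Add(5, Mul(5, N), Mul(5, a)) (Function('C')(a, N) = Mul(Add(1, N, a), 5) = Add(5, Mul(5, N), Mul(5, a)))
Function('M')(T, Y) = Add(T, Mul(3, Y)) (Function('M')(T, Y) = Add(Add(T, Mul(4, Y)), Mul(-1, Y)) = Add(T, Mul(3, Y)))
Pow(Add(374, Function('M')(-4, Function('C')(0, o))), Rational(1, 2)) = Pow(Add(374, Add(-4, Mul(3, Add(5, Mul(5, 1), Mul(5, 0))))), Rational(1, 2)) = Pow(Add(374, Add(-4, Mul(3, Add(5, 5, 0)))), Rational(1, 2)) = Pow(Add(374, Add(-4, Mul(3, 10))), Rational(1, 2)) = Pow(Add(374, Add(-4, 30)), Rational(1, 2)) = Pow(Add(374, 26), Rational(1, 2)) = Pow(400, Rational(1, 2)) = 20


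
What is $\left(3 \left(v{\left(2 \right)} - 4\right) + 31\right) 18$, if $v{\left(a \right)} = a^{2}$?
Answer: $558$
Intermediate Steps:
$\left(3 \left(v{\left(2 \right)} - 4\right) + 31\right) 18 = \left(3 \left(2^{2} - 4\right) + 31\right) 18 = \left(3 \left(4 - 4\right) + 31\right) 18 = \left(3 \cdot 0 + 31\right) 18 = \left(0 + 31\right) 18 = 31 \cdot 18 = 558$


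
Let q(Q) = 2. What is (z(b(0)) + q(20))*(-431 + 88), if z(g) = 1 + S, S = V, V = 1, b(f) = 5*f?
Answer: -1372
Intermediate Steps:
S = 1
z(g) = 2 (z(g) = 1 + 1 = 2)
(z(b(0)) + q(20))*(-431 + 88) = (2 + 2)*(-431 + 88) = 4*(-343) = -1372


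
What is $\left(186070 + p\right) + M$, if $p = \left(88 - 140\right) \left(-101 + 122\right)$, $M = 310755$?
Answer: $495733$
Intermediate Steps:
$p = -1092$ ($p = \left(-52\right) 21 = -1092$)
$\left(186070 + p\right) + M = \left(186070 - 1092\right) + 310755 = 184978 + 310755 = 495733$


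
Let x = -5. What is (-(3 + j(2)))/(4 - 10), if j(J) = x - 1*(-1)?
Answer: -1/6 ≈ -0.16667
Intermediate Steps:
j(J) = -4 (j(J) = -5 - 1*(-1) = -5 + 1 = -4)
(-(3 + j(2)))/(4 - 10) = (-(3 - 4))/(4 - 10) = -1*(-1)/(-6) = 1*(-1/6) = -1/6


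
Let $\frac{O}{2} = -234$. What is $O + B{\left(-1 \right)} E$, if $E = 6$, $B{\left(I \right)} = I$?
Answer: $-474$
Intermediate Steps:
$O = -468$ ($O = 2 \left(-234\right) = -468$)
$O + B{\left(-1 \right)} E = -468 - 6 = -474$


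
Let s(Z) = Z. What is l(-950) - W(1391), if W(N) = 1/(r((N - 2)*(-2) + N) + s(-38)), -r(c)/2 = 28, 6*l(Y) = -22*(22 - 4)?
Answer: -6203/94 ≈ -65.989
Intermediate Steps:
l(Y) = -66 (l(Y) = (-22*(22 - 4))/6 = (-22*18)/6 = (1/6)*(-396) = -66)
r(c) = -56 (r(c) = -2*28 = -56)
W(N) = -1/94 (W(N) = 1/(-56 - 38) = 1/(-94) = -1/94)
l(-950) - W(1391) = -66 - 1*(-1/94) = -66 + 1/94 = -6203/94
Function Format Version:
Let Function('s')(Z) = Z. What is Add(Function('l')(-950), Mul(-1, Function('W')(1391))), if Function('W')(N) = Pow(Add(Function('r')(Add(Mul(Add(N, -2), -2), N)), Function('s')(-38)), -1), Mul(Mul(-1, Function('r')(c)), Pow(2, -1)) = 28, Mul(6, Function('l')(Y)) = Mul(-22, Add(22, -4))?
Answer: Rational(-6203, 94) ≈ -65.989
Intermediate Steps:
Function('l')(Y) = -66 (Function('l')(Y) = Mul(Rational(1, 6), Mul(-22, Add(22, -4))) = Mul(Rational(1, 6), Mul(-22, 18)) = Mul(Rational(1, 6), -396) = -66)
Function('r')(c) = -56 (Function('r')(c) = Mul(-2, 28) = -56)
Function('W')(N) = Rational(-1, 94) (Function('W')(N) = Pow(Add(-56, -38), -1) = Pow(-94, -1) = Rational(-1, 94))
Add(Function('l')(-950), Mul(-1, Function('W')(1391))) = Add(-66, Mul(-1, Rational(-1, 94))) = Add(-66, Rational(1, 94)) = Rational(-6203, 94)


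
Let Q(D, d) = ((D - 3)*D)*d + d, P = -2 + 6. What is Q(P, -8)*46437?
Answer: -1857480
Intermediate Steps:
P = 4
Q(D, d) = d + D*d*(-3 + D) (Q(D, d) = ((-3 + D)*D)*d + d = (D*(-3 + D))*d + d = D*d*(-3 + D) + d = d + D*d*(-3 + D))
Q(P, -8)*46437 = -8*(1 + 4² - 3*4)*46437 = -8*(1 + 16 - 12)*46437 = -8*5*46437 = -40*46437 = -1857480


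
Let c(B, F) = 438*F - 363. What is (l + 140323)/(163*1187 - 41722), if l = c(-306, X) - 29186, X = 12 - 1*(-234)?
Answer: 218522/151759 ≈ 1.4399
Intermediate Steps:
X = 246 (X = 12 + 234 = 246)
c(B, F) = -363 + 438*F
l = 78199 (l = (-363 + 438*246) - 29186 = (-363 + 107748) - 29186 = 107385 - 29186 = 78199)
(l + 140323)/(163*1187 - 41722) = (78199 + 140323)/(163*1187 - 41722) = 218522/(193481 - 41722) = 218522/151759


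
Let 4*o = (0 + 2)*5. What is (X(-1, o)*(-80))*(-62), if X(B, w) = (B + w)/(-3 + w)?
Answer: -14880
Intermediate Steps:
o = 5/2 (o = ((0 + 2)*5)/4 = (2*5)/4 = (¼)*10 = 5/2 ≈ 2.5000)
X(B, w) = (B + w)/(-3 + w)
(X(-1, o)*(-80))*(-62) = (((-1 + 5/2)/(-3 + 5/2))*(-80))*(-62) = (((3/2)/(-½))*(-80))*(-62) = (-2*3/2*(-80))*(-62) = -3*(-80)*(-62) = 240*(-62) = -14880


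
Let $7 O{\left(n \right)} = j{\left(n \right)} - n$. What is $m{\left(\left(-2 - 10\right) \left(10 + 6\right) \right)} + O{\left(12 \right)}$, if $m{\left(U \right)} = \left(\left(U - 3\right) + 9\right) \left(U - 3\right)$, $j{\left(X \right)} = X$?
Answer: $36270$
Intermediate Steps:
$m{\left(U \right)} = \left(-3 + U\right) \left(6 + U\right)$ ($m{\left(U \right)} = \left(\left(-3 + U\right) + 9\right) \left(-3 + U\right) = \left(6 + U\right) \left(-3 + U\right) = \left(-3 + U\right) \left(6 + U\right)$)
$O{\left(n \right)} = 0$ ($O{\left(n \right)} = \frac{n - n}{7} = \frac{1}{7} \cdot 0 = 0$)
$m{\left(\left(-2 - 10\right) \left(10 + 6\right) \right)} + O{\left(12 \right)} = \left(-18 + \left(\left(-2 - 10\right) \left(10 + 6\right)\right)^{2} + 3 \left(-2 - 10\right) \left(10 + 6\right)\right) + 0 = \left(-18 + \left(\left(-12\right) 16\right)^{2} + 3 \left(\left(-12\right) 16\right)\right) + 0 = \left(-18 + \left(-192\right)^{2} + 3 \left(-192\right)\right) + 0 = \left(-18 + 36864 - 576\right) + 0 = 36270 + 0 = 36270$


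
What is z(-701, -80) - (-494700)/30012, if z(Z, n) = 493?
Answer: 1274218/2501 ≈ 509.48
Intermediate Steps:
z(-701, -80) - (-494700)/30012 = 493 - (-494700)/30012 = 493 - 1*(-41225/2501) = 493 + 41225/2501 = 1274218/2501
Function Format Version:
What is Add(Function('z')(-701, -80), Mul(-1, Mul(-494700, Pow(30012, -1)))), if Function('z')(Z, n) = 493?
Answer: Rational(1274218, 2501) ≈ 509.48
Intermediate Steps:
Add(Function('z')(-701, -80), Mul(-1, Mul(-494700, Pow(30012, -1)))) = Add(493, Mul(-1, Mul(-494700, Pow(30012, -1)))) = Add(493, Mul(-1, Mul(-494700, Rational(1, 30012)))) = Add(493, Mul(-1, Rational(-41225, 2501))) = Add(493, Rational(41225, 2501)) = Rational(1274218, 2501)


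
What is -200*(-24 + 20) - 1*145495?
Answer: -144695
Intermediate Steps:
-200*(-24 + 20) - 1*145495 = -200*(-4) - 145495 = 800 - 145495 = -144695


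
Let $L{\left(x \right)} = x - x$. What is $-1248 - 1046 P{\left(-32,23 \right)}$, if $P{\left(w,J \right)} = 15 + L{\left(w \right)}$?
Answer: $-16938$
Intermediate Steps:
$L{\left(x \right)} = 0$
$P{\left(w,J \right)} = 15$ ($P{\left(w,J \right)} = 15 + 0 = 15$)
$-1248 - 1046 P{\left(-32,23 \right)} = -1248 - 15690 = -16938$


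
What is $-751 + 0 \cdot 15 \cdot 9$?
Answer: $-751$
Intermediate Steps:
$-751 + 0 \cdot 15 \cdot 9 = -751 + 0 \cdot 9 = -751 + 0 = -751$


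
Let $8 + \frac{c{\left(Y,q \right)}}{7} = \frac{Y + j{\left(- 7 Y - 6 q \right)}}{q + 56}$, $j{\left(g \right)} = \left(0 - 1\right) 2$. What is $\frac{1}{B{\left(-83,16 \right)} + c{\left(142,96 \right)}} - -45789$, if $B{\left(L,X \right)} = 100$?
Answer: $\frac{87777551}{1917} \approx 45789.0$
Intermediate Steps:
$j{\left(g \right)} = -2$ ($j{\left(g \right)} = \left(-1\right) 2 = -2$)
$c{\left(Y,q \right)} = -56 + \frac{7 \left(-2 + Y\right)}{56 + q}$ ($c{\left(Y,q \right)} = -56 + 7 \frac{Y - 2}{q + 56} = -56 + 7 \frac{-2 + Y}{56 + q} = -56 + \frac{7 \left(-2 + Y\right)}{56 + q}$)
$\frac{1}{B{\left(-83,16 \right)} + c{\left(142,96 \right)}} - -45789 = \frac{1}{100 + \frac{7 \left(-450 + 142 - 768\right)}{56 + 96}} - -45789 = \frac{1}{100 + \frac{7 \left(-450 + 142 - 768\right)}{152}} + 45789 = \frac{1}{100 + 7 \cdot \frac{1}{152} \left(-1076\right)} + 45789 = \frac{1}{100 - \frac{1883}{38}} + 45789 = \frac{1}{\frac{1917}{38}} + 45789 = \frac{38}{1917} + 45789 = \frac{87777551}{1917}$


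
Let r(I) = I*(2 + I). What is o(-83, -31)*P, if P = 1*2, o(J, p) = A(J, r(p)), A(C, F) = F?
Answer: 1798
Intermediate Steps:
o(J, p) = p*(2 + p)
P = 2
o(-83, -31)*P = -31*(2 - 31)*2 = -31*(-29)*2 = 899*2 = 1798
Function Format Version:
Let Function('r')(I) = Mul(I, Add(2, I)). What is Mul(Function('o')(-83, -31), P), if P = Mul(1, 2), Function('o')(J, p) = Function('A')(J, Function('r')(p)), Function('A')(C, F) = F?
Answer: 1798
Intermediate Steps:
Function('o')(J, p) = Mul(p, Add(2, p))
P = 2
Mul(Function('o')(-83, -31), P) = Mul(Mul(-31, Add(2, -31)), 2) = Mul(Mul(-31, -29), 2) = Mul(899, 2) = 1798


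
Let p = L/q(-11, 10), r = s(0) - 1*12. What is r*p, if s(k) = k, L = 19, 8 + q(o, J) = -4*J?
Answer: 19/4 ≈ 4.7500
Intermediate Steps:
q(o, J) = -8 - 4*J
r = -12 (r = 0 - 1*12 = 0 - 12 = -12)
p = -19/48 (p = 19/(-8 - 4*10) = 19/(-8 - 40) = 19/(-48) = 19*(-1/48) = -19/48 ≈ -0.39583)
r*p = -12*(-19/48) = 19/4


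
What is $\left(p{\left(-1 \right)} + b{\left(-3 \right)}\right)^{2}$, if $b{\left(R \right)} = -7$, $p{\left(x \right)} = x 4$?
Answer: $121$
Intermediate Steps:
$p{\left(x \right)} = 4 x$
$\left(p{\left(-1 \right)} + b{\left(-3 \right)}\right)^{2} = \left(4 \left(-1\right) - 7\right)^{2} = \left(-4 - 7\right)^{2} = \left(-11\right)^{2} = 121$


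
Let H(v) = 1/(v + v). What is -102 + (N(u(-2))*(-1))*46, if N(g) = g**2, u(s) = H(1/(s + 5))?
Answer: -411/2 ≈ -205.50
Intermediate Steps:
H(v) = 1/(2*v)
u(s) = 5/2 + s/2 (u(s) = 1/(2*(1/(s + 5))) = 1/(2*(1/(5 + s))) = (5 + s)/2 = 5/2 + s/2)
-102 + (N(u(-2))*(-1))*46 = -102 + ((5/2 + (1/2)*(-2))**2*(-1))*46 = -102 + ((5/2 - 1)**2*(-1))*46 = -102 + ((3/2)**2*(-1))*46 = -102 + ((9/4)*(-1))*46 = -102 - 9/4*46 = -102 - 207/2 = -411/2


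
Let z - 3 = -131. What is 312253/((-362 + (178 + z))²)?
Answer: 312253/97344 ≈ 3.2077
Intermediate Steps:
z = -128 (z = 3 - 131 = -128)
312253/((-362 + (178 + z))²) = 312253/((-362 + (178 - 128))²) = 312253/((-362 + 50)²) = 312253/((-312)²) = 312253/97344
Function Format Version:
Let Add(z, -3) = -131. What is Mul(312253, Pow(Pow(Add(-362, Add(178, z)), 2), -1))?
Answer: Rational(312253, 97344) ≈ 3.2077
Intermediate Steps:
z = -128 (z = Add(3, -131) = -128)
Mul(312253, Pow(Pow(Add(-362, Add(178, z)), 2), -1)) = Mul(312253, Pow(Pow(Add(-362, Add(178, -128)), 2), -1)) = Mul(312253, Pow(Pow(Add(-362, 50), 2), -1)) = Mul(312253, Pow(Pow(-312, 2), -1)) = Mul(312253, Pow(97344, -1)) = Mul(312253, Rational(1, 97344)) = Rational(312253, 97344)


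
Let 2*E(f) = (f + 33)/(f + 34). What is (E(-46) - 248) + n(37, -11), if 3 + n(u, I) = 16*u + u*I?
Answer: -1571/24 ≈ -65.458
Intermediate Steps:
E(f) = (33 + f)/(2*(34 + f)) (E(f) = ((f + 33)/(f + 34))/2 = ((33 + f)/(34 + f))/2 = (33 + f)/(2*(34 + f)))
n(u, I) = -3 + 16*u + I*u (n(u, I) = -3 + (16*u + u*I) = -3 + (16*u + I*u) = -3 + 16*u + I*u)
(E(-46) - 248) + n(37, -11) = ((33 - 46)/(2*(34 - 46)) - 248) + (-3 + 16*37 - 11*37) = ((½)*(-13)/(-12) - 248) + (-3 + 592 - 407) = ((½)*(-1/12)*(-13) - 248) + 182 = (13/24 - 248) + 182 = -5939/24 + 182 = -1571/24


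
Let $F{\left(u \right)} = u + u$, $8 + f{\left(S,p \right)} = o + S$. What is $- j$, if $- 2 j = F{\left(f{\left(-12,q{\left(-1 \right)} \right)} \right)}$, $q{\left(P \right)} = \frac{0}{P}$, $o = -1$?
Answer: $-21$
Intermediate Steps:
$q{\left(P \right)} = 0$
$f{\left(S,p \right)} = -9 + S$ ($f{\left(S,p \right)} = -8 + \left(-1 + S\right) = -9 + S$)
$F{\left(u \right)} = 2 u$
$j = 21$ ($j = - \frac{2 \left(-9 - 12\right)}{2} = - \frac{2 \left(-21\right)}{2} = \left(- \frac{1}{2}\right) \left(-42\right) = 21$)
$- j = \left(-1\right) 21 = -21$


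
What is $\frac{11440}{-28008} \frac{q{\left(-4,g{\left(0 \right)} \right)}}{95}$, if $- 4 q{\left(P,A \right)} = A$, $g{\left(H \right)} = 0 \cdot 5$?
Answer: $0$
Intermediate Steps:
$g{\left(H \right)} = 0$
$q{\left(P,A \right)} = - \frac{A}{4}$
$\frac{11440}{-28008} \frac{q{\left(-4,g{\left(0 \right)} \right)}}{95} = \frac{11440}{-28008} \frac{\left(- \frac{1}{4}\right) 0}{95} = 11440 \left(- \frac{1}{28008}\right) 0 \cdot \frac{1}{95} = \left(- \frac{1430}{3501}\right) 0 = 0$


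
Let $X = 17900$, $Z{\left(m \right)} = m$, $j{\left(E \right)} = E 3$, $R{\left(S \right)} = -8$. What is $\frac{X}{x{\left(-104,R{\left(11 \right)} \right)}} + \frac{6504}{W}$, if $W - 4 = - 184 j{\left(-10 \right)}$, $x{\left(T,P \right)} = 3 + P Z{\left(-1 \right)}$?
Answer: $\frac{24737786}{15191} \approx 1628.4$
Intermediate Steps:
$j{\left(E \right)} = 3 E$
$x{\left(T,P \right)} = 3 - P$ ($x{\left(T,P \right)} = 3 + P \left(-1\right) = 3 - P$)
$W = 5524$ ($W = 4 - 184 \cdot 3 \left(-10\right) = 4 - -5520 = 4 + 5520 = 5524$)
$\frac{X}{x{\left(-104,R{\left(11 \right)} \right)}} + \frac{6504}{W} = \frac{17900}{3 - -8} + \frac{6504}{5524} = \frac{17900}{3 + 8} + 6504 \cdot \frac{1}{5524} = \frac{17900}{11} + \frac{1626}{1381} = \frac{24737786}{15191}$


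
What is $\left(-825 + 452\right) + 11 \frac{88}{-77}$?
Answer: $- \frac{2699}{7} \approx -385.57$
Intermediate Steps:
$\left(-825 + 452\right) + 11 \frac{88}{-77} = -373 + 11 \cdot 88 \left(- \frac{1}{77}\right) = -373 + 11 \left(- \frac{8}{7}\right) = -373 - \frac{88}{7} = - \frac{2699}{7}$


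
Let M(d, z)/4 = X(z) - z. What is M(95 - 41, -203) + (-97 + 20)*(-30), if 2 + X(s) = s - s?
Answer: 3114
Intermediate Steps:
X(s) = -2 (X(s) = -2 + (s - s) = -2 + 0 = -2)
M(d, z) = -8 - 4*z (M(d, z) = 4*(-2 - z) = -8 - 4*z)
M(95 - 41, -203) + (-97 + 20)*(-30) = (-8 - 4*(-203)) + (-97 + 20)*(-30) = (-8 + 812) - 77*(-30) = 804 + 2310 = 3114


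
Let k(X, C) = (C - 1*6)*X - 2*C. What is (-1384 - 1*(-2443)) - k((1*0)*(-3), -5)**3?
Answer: 59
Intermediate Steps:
k(X, C) = -2*C + X*(-6 + C) (k(X, C) = (C - 6)*X - 2*C = (-6 + C)*X - 2*C = X*(-6 + C) - 2*C = -2*C + X*(-6 + C))
(-1384 - 1*(-2443)) - k((1*0)*(-3), -5)**3 = (-1384 - 1*(-2443)) - (-6*1*0*(-3) - 2*(-5) - 5*1*0*(-3))**3 = (-1384 + 2443) - (-0*(-3) + 10 - 0*(-3))**3 = 1059 - (-6*0 + 10 - 5*0)**3 = 1059 - (0 + 10 + 0)**3 = 1059 - 1*10**3 = 1059 - 1*1000 = 1059 - 1000 = 59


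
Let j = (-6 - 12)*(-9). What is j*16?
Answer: 2592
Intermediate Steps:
j = 162 (j = -18*(-9) = 162)
j*16 = 162*16 = 2592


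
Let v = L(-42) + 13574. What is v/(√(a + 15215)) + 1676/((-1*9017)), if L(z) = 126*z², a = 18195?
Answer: -1676/9017 + 117919*√33410/16705 ≈ 1290.1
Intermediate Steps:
v = 235838 (v = 126*(-42)² + 13574 = 126*1764 + 13574 = 222264 + 13574 = 235838)
v/(√(a + 15215)) + 1676/((-1*9017)) = 235838/(√(18195 + 15215)) + 1676/((-1*9017)) = 235838/(√33410) + 1676/(-9017) = 235838*(√33410/33410) + 1676*(-1/9017) = 117919*√33410/16705 - 1676/9017 = -1676/9017 + 117919*√33410/16705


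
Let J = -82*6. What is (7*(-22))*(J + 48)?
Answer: 68376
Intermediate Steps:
J = -492
(7*(-22))*(J + 48) = (7*(-22))*(-492 + 48) = -154*(-444) = 68376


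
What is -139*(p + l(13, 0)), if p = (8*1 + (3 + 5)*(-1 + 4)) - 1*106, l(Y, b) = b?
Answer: 10286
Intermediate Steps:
p = -74 (p = (8 + 8*3) - 106 = (8 + 24) - 106 = 32 - 106 = -74)
-139*(p + l(13, 0)) = -139*(-74 + 0) = -139*(-74) = 10286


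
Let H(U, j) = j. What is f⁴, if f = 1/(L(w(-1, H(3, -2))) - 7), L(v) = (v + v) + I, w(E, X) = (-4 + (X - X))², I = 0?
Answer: 1/390625 ≈ 2.5600e-6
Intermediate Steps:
w(E, X) = 16 (w(E, X) = (-4 + 0)² = (-4)² = 16)
L(v) = 2*v (L(v) = (v + v) + 0 = 2*v + 0 = 2*v)
f = 1/25 (f = 1/(2*16 - 7) = 1/(32 - 7) = 1/25 ≈ 0.040000)
f⁴ = (1/25)⁴ = 1/390625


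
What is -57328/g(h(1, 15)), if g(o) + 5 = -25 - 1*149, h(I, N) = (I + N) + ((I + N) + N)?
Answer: 57328/179 ≈ 320.27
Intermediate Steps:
h(I, N) = 2*I + 3*N (h(I, N) = (I + N) + (I + 2*N) = 2*I + 3*N)
g(o) = -179 (g(o) = -5 + (-25 - 1*149) = -5 + (-25 - 149) = -5 - 174 = -179)
-57328/g(h(1, 15)) = -57328/(-179) = -57328*(-1/179) = 57328/179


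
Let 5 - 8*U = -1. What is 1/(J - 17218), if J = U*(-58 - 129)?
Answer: -4/69433 ≈ -5.7610e-5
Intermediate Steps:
U = ¾ (U = 5/8 - ⅛*(-1) = 5/8 + ⅛ = ¾ ≈ 0.75000)
J = -561/4 (J = 3*(-58 - 129)/4 = (¾)*(-187) = -561/4 ≈ -140.25)
1/(J - 17218) = 1/(-561/4 - 17218) = 1/(-69433/4) = -4/69433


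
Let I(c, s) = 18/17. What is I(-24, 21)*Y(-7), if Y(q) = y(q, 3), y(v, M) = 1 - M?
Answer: -36/17 ≈ -2.1176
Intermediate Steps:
I(c, s) = 18/17 (I(c, s) = 18*(1/17) = 18/17)
Y(q) = -2 (Y(q) = 1 - 1*3 = 1 - 3 = -2)
I(-24, 21)*Y(-7) = (18/17)*(-2) = -36/17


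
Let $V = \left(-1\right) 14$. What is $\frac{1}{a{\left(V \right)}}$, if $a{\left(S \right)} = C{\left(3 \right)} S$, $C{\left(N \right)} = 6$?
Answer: $- \frac{1}{84} \approx -0.011905$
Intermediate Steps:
$V = -14$
$a{\left(S \right)} = 6 S$
$\frac{1}{a{\left(V \right)}} = \frac{1}{6 \left(-14\right)} = \frac{1}{-84} = - \frac{1}{84}$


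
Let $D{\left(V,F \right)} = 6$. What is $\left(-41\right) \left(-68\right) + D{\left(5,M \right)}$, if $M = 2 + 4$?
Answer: $2794$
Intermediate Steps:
$M = 6$
$\left(-41\right) \left(-68\right) + D{\left(5,M \right)} = \left(-41\right) \left(-68\right) + 6 = 2788 + 6 = 2794$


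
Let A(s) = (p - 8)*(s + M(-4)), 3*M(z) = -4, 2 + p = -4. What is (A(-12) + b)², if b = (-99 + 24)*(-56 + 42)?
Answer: 13764100/9 ≈ 1.5293e+6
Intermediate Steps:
p = -6 (p = -2 - 4 = -6)
M(z) = -4/3 (M(z) = (⅓)*(-4) = -4/3)
b = 1050 (b = -75*(-14) = 1050)
A(s) = 56/3 - 14*s (A(s) = (-6 - 8)*(s - 4/3) = -14*(-4/3 + s) = 56/3 - 14*s)
(A(-12) + b)² = ((56/3 - 14*(-12)) + 1050)² = ((56/3 + 168) + 1050)² = (560/3 + 1050)² = (3710/3)² = 13764100/9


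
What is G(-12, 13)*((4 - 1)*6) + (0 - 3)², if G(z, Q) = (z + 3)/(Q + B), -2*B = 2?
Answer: -9/2 ≈ -4.5000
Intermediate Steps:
B = -1 (B = -½*2 = -1)
G(z, Q) = (3 + z)/(-1 + Q) (G(z, Q) = (z + 3)/(Q - 1) = (3 + z)/(-1 + Q))
G(-12, 13)*((4 - 1)*6) + (0 - 3)² = ((3 - 12)/(-1 + 13))*((4 - 1)*6) + (0 - 3)² = (-9/12)*(3*6) + (-3)² = ((1/12)*(-9))*18 + 9 = -¾*18 + 9 = -27/2 + 9 = -9/2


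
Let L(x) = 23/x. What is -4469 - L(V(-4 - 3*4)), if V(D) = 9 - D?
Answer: -111748/25 ≈ -4469.9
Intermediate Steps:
-4469 - L(V(-4 - 3*4)) = -4469 - 23/(9 - (-4 - 3*4)) = -4469 - 23/(9 - (-4 - 1*12)) = -4469 - 23/(9 - (-4 - 12)) = -4469 - 23/(9 - 1*(-16)) = -4469 - 23/(9 + 16) = -4469 - 23/25 = -111748/25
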